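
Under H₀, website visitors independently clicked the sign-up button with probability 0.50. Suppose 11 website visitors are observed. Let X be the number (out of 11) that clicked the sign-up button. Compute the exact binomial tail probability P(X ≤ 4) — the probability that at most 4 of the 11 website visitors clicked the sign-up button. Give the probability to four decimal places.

P = 0.2744

X ~ Binomial(n=11, p=0.50).
P(X ≤ 4) = Σ_{j=0}^{4} C(11,j)·0.50^j·0.50^{11−j}.
= 0.000488 + 0.005371 + 0.026855 + 0.080566 + 0.161133 = 0.2744.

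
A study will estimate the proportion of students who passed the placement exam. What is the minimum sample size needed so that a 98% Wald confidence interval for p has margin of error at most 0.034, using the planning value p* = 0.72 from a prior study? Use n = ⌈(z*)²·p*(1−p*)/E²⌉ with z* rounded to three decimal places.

n = 944

For 98% confidence, z* = 2.326.
p*(1−p*) = 0.2016.
(z*)²·p*(1−p*)/E² = 5.410276·0.2016/0.001156 = 943.522.
⌈943.522⌉ = 944.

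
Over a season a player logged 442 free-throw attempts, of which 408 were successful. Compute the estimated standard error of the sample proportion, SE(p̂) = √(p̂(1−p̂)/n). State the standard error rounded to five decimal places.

The sample proportion is 408/442 = 0.92308.
p̂(1−p̂) = 0.071003.
SE = √(0.071003/442) = 0.01267.

SE = 0.01267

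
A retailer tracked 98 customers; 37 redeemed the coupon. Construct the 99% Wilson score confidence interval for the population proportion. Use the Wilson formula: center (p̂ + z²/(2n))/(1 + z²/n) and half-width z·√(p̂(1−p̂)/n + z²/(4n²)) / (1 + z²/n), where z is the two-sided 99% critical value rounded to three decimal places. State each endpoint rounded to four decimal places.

(0.2630, 0.5076)

Here p̂ = 37/98 = 0.37755 and z = 2.576 (z² = 6.635776).
Denominator 1 + z²/n = 1 + 6.635776/98 = 1.067712.
Adjusted center: (0.37755 + z²/(2n))/1.067712 = 0.38532.
Radicand: p̂(1−p̂)/n + z²/(4n²) = 0.002398023 + 0.000172735 = 0.002570758.
Half-width = z·√(radicand)/denom = 2.576·0.050703/1.067712 = 0.12233.
Interval: 0.38532 ± 0.12233 → (0.2630, 0.5076).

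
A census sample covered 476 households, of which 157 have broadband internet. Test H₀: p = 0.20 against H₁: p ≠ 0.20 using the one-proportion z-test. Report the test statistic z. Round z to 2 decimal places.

p̂ = 157/476 = 0.32983.
SE₀ = √(0.20·0.80/476) = 0.018334.
Test statistic: z = 0.12983/0.018334 = 7.08.

z = 7.08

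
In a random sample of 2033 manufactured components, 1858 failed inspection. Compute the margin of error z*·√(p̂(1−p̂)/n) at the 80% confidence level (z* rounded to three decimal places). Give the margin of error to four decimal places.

ME = 0.0080

The sample proportion is 1858/2033 = 0.91392.
SE(p̂) = √(0.91392·0.08608/2033) = 0.006221.
z* = 1.282 at the 80% level.
Margin of error = z*·SE = 1.282 × 0.006221 = 0.0080.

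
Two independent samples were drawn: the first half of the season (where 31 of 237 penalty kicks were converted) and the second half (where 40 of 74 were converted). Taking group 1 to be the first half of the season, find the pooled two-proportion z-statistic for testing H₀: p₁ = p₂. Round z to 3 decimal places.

p̂₁ = 31/237 = 0.13080, p̂₂ = 40/74 = 0.54054.
Pooling: p̂ = 71/311 = 0.22830.
Pooled SE = √[0.1761768·0.01773292] ≈ 0.055894.
z = -0.40974/0.055894 = -7.331.

z = -7.331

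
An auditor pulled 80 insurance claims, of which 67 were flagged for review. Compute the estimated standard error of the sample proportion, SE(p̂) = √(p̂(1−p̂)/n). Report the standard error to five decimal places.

p̂ = 67/80 = 0.83750.
p̂(1−p̂) = 0.136094.
SE = √(0.136094/80) = √0.001701175 = 0.04125.

SE = 0.04125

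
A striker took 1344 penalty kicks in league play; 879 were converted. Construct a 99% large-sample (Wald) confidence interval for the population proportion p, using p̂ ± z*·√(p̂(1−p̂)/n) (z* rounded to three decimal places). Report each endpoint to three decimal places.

Sample proportion p̂ = 879/1344 = 0.65402.
SE(p̂) = √(0.65402·0.34598/1344) = 0.012975.
For 99% confidence, z* = 2.576.
Margin of error: 2.576 × 0.012975 = 0.03342.
Interval: 0.65402 ± 0.03342 → (0.621, 0.687).

(0.621, 0.687)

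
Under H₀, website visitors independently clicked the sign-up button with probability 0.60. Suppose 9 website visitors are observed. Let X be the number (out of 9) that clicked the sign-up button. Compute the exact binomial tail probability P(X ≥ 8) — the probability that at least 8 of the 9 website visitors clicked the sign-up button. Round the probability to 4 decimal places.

X ~ Binomial(n=9, p=0.60).
P(X ≥ 8) = C(9,8)·0.60^8·0.40^1 + C(9,9)·0.60^9·0.40^0.
= 0.060466 + 0.010078 = 0.0705.

P = 0.0705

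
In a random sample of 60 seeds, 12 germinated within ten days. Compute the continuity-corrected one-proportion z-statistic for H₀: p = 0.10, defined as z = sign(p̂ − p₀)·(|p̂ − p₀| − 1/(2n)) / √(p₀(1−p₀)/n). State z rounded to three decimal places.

With x = 12 successes in n = 60, p̂ = 0.20000. p̂ − p₀ = 0.100000.
1/(2n) = 0.008333.
Corrected numerator: |0.100000| − 0.008333 = 0.091667.
Null standard error: √(0.10·0.90/60) = √0.001500000 = 0.038730.
z = +0.091667/0.038730 = 2.367.

z = 2.367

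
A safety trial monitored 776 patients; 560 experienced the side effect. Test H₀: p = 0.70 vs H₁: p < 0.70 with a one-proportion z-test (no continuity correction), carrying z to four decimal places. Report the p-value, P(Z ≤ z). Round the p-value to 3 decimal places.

p-value = 0.906

Sample proportion p̂ = 560/776 = 0.72165.
Null standard error: √(0.70·0.30/776) = √0.000270619 = 0.016450.
Test statistic (full precision, shown to 4 dp): z = (560/776 − 0.70)/SE₀ ≈ 1.3160.
From the standard normal, P(Z ≤ z) = 0.906.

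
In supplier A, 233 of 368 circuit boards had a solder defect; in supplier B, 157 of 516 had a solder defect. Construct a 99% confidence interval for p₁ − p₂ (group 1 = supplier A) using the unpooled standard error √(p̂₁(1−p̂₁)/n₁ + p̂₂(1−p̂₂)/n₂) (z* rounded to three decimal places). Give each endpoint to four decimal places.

p̂₁ = 0.63315, p̂₂ = 0.30426, so the observed difference is 0.32889.
SE = √(0.000631170 + 0.000410247) = √0.001041417 = 0.032271.
For 99% confidence, z* = 2.576. Margin of error = 0.08313.
So the interval runs from 0.2458 to 0.4120.

(0.2458, 0.4120)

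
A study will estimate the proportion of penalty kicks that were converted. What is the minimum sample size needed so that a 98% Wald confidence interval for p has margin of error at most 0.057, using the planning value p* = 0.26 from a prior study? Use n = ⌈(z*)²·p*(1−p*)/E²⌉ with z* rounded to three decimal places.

n = 321

z* = 2.326 at the 98% level.
p*(1−p*) = 0.1924.
Required n before rounding: 5.410276 × 0.1924 / 0.057² = 320.387.
Rounding up, n = 321.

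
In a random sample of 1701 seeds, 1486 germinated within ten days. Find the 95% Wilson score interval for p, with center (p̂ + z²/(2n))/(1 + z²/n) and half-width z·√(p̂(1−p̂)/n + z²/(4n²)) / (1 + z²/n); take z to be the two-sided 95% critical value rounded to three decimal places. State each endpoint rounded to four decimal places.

p̂ = 1486/1701 = 0.87360; z = 1.960, so z² = 3.841600.
Denominator 1 + z²/n = 1 + 3.841600/1701 = 1.002258.
Center = (0.87360 + 0.001129)/1.002258 = 0.87276.
Radicand: p̂(1−p̂)/n + z²/(4n²) = 0.000064915 + 0.000000332 = 0.000065247.
Half-width = 1.960·√0.000065247/1.002258 = 0.01580.
Interval: 0.87276 ± 0.01580 → (0.8570, 0.8886).

(0.8570, 0.8886)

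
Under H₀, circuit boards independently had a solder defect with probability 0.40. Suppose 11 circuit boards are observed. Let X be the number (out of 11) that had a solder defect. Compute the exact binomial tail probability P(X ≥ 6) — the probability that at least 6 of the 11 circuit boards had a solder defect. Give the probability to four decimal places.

P = 0.2465

X ~ Binomial(n=11, p=0.40).
P(X ≥ 6) = Σ_{j=6}^{11} C(11,j)·0.40^j·0.60^{11−j}.
= 0.147149 + 0.070071 + 0.023357 + 0.005190 + 0.000692 + 0.000042 = 0.2465.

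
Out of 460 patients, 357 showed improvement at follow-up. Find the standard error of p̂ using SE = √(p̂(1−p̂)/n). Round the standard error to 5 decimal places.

SE = 0.01944

Sample proportion p̂ = 357/460 = 0.77609.
p̂(1−p̂) = 0.77609·0.22391 = 0.173774.
SE = √(0.173774/460) = √0.000377770 = 0.01944.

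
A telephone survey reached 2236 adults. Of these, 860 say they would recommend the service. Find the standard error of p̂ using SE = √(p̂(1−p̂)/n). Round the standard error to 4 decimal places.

SE = 0.0103

Sample proportion p̂ = 860/2236 = 0.38462.
p̂(1−p̂) = 0.38462·0.61538 = 0.236687.
SE = √(0.236687/2236) = 0.0103.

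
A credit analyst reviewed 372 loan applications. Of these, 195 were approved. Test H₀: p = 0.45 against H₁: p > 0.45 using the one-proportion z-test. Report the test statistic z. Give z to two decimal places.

With x = 195 successes in n = 372, p̂ = 0.52419.
SE₀ = √(0.45·0.55/372) = 0.025794.
z = (p̂ − p₀)/SE = (0.52419 − 0.45)/0.025794 = 2.88.

z = 2.88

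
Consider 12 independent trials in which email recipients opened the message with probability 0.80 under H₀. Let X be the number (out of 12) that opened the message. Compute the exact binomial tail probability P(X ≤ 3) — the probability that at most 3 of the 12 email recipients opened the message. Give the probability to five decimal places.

X ~ Binomial(n=12, p=0.80).
P(X ≤ 3) = C(12,0)·0.80^0·0.20^12 + C(12,1)·0.80^1·0.20^11 + C(12,2)·0.80^2·0.20^10 + C(12,3)·0.80^3·0.20^9.
= 0.000000 + 0.000000 + 0.000004 + 0.000058 = 0.00006.

P = 0.00006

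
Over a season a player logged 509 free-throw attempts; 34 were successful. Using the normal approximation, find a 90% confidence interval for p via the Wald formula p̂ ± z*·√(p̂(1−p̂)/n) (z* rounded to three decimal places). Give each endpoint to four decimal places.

p̂ = 34/509 = 0.06680.
Standard error of p̂: √(0.062336/509) = √0.000122467 = 0.011066.
z* = 1.645 at the 90% level.
Margin = 1.645·0.011066 = 0.01820.
So the interval runs from 0.0486 to 0.0850.

(0.0486, 0.0850)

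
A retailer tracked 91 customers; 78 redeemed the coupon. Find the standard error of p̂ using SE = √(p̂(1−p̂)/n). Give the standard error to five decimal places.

With x = 78 successes in n = 91, p̂ = 0.85714.
p̂(1−p̂) = 0.85714·0.14286 = 0.122451.
SE = √(0.122451/91) = 0.03668.

SE = 0.03668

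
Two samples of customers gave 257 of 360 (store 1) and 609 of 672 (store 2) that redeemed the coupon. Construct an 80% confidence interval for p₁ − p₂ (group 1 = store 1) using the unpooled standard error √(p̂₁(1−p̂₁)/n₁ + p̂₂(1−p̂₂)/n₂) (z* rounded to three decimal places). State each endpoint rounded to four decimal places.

(-0.2261, -0.1586)

p̂₁ = 0.71389, p̂₂ = 0.90625, so the observed difference is -0.19236.
SE = √(0.000567365 + 0.000126430) = √0.000693795 = 0.026340.
z* = 1.282 at the 80% level. Margin = 1.282·0.026340 = 0.03377.
Interval: -0.19236 ± 0.03377 → (-0.2261, -0.1586).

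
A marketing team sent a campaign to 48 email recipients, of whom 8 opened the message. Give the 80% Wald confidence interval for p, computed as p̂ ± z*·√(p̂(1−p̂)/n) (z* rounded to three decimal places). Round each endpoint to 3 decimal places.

p̂ = 8/48 = 0.16667.
Standard error of p̂: √(0.138889/48) = √0.002893519 = 0.053791.
The 80% critical value is z* = 1.282.
Margin = 1.282·0.053791 = 0.06896.
CI: 0.16667 ± 0.06896 = (0.098, 0.236).

(0.098, 0.236)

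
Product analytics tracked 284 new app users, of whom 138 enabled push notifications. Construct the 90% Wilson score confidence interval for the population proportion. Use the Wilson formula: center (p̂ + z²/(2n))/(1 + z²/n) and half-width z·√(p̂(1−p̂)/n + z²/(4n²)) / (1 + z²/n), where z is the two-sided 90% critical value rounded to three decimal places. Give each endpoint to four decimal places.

Here p̂ = 138/284 = 0.48592 and z = 1.645 (z² = 2.706025).
Denominator 1 + z²/n = 1 + 2.706025/284 = 1.009528.
Center = (0.48592 + 0.004764)/1.009528 = 0.48605.
Radicand: p̂(1−p̂)/n + z²/(4n²) = 0.000879583 + 0.000008388 = 0.000887971.
Half-width = 1.645·√0.000887971/1.009528 = 0.04856.
CI: 0.48605 ± 0.04856 = (0.4375, 0.5346).

(0.4375, 0.5346)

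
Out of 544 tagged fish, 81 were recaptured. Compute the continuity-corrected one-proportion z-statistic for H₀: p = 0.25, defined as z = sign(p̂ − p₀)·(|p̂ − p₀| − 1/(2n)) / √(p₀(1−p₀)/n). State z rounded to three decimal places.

z = -5.396

With x = 81 successes in n = 544, p̂ = 0.14890. p̂ − p₀ = -0.101103.
Continuity correction 1/(2n) = 1/1088 = 0.000919.
Corrected numerator: |-0.101103| − 0.000919 = 0.100184.
Under H₀, SE = √(p₀(1−p₀)/n) = √(0.25·0.75/544) = √0.000344669 = 0.018565.
z = −0.100184/0.018565 = -5.396.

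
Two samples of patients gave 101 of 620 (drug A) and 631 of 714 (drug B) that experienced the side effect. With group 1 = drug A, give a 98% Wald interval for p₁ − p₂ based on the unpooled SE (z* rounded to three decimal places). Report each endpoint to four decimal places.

p̂₁ = 0.16290, p̂₂ = 0.88375, so the observed difference is -0.72085.
Unpooled SE = √(p̂₁(1−p̂₁)/n₁ + p̂₂(1−p̂₂)/n₂) = √(0.000219945 + 0.000143884) = 0.019074.
For 98% confidence, z* = 2.326. Margin of error = 0.04437.
So the interval runs from -0.7652 to -0.6765.

(-0.7652, -0.6765)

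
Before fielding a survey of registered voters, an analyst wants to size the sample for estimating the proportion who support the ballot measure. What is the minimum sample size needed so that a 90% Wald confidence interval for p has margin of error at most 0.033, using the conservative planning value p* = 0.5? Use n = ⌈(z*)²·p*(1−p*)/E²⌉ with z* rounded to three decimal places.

n = 622

The 90% critical value is z* = 1.645.
p*(1−p*) = 0.2500.
(z*)²·p*(1−p*)/E² = 2.706025·0.2500/0.001089 = 621.218.
Rounding up, n = 622.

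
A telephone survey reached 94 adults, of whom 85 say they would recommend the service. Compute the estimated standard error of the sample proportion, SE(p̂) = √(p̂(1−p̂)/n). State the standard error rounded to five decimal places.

With x = 85 successes in n = 94, p̂ = 0.90426.
p̂(1−p̂) = 0.90426·0.09574 = 0.086574.
SE = √(0.086574/94) = 0.03035.

SE = 0.03035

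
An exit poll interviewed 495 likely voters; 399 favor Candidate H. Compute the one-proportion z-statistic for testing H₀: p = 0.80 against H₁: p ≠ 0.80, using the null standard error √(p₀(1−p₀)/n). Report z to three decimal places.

z = 0.337

p̂ = 399/495 = 0.80606.
SE₀ = √(0.80·0.20/495) = 0.017979.
z = (0.80606 − 0.80)/0.017979 = 0.00606/0.017979 = 0.337.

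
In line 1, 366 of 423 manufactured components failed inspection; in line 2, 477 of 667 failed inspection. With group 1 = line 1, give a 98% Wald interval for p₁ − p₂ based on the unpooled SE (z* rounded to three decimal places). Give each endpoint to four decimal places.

(0.0940, 0.2062)

p̂₁ = 0.86525, p̂₂ = 0.71514, so the observed difference is 0.15011.
Unpooled SE = √(p̂₁(1−p̂₁)/n₁ + p̂₂(1−p̂₂)/n₂) = √(0.000275635 + 0.000305418) = 0.024105.
For 98% confidence, z* = 2.326. Margin = 2.326·0.024105 = 0.05607.
Interval: 0.15011 ± 0.05607 → (0.0940, 0.2062).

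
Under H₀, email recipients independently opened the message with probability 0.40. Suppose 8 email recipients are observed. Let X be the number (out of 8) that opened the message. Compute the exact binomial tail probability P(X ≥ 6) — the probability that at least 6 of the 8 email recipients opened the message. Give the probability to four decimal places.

X ~ Binomial(n=8, p=0.40).
P(X ≥ 6) = C(8,6)·0.40^6·0.60^2 + C(8,7)·0.40^7·0.60^1 + C(8,8)·0.40^8·0.60^0.
= 0.041288 + 0.007864 + 0.000655 = 0.0498.

P = 0.0498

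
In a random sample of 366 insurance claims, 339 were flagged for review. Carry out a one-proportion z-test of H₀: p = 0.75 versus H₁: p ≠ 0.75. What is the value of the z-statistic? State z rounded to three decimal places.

z = 7.786

With x = 339 successes in n = 366, p̂ = 0.92623.
Null standard error: √(0.75·0.25/366) = √0.000512295 = 0.022634.
z = (p̂ − p₀)/SE = (0.92623 − 0.75)/0.022634 = 7.786.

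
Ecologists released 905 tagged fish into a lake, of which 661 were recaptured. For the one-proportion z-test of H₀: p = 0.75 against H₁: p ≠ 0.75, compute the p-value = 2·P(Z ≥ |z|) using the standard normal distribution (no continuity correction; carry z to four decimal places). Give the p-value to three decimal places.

p̂ = 661/905 = 0.73039.
Null standard error: √(0.75·0.25/905) = √0.000207182 = 0.014394.
z = (p̂ − p₀)/SE = (661/905 − 0.75)/0.014394 ≈ -1.3626.
From the standard normal, 2·P(Z ≥ |z|) = 0.173.

p-value = 0.173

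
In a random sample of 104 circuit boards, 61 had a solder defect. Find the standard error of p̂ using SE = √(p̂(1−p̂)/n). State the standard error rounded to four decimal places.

SE = 0.0483

The sample proportion is 61/104 = 0.58654.
p̂(1−p̂) = 0.58654·0.41346 = 0.242511.
SE = √(0.242511/104) = 0.0483.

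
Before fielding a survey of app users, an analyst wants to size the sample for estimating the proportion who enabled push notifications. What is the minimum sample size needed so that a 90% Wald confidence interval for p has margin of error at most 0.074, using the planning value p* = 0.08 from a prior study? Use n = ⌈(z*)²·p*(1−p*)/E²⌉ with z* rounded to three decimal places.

For 90% confidence, z* = 1.645.
p*(1−p*) = 0.0736.
Required n before rounding: 2.706025 × 0.0736 / 0.074² = 36.370.
Rounding up, n = 37.

n = 37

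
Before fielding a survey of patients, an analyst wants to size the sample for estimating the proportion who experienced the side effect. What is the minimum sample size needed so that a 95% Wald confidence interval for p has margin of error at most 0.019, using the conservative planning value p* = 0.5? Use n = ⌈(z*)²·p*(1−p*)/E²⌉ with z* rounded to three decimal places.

n = 2661

The 95% critical value is z* = 1.960.
p*(1−p*) = 0.2500.
Required n before rounding: 3.841600 × 0.2500 / 0.019² = 2660.388.
⌈2660.388⌉ = 2661.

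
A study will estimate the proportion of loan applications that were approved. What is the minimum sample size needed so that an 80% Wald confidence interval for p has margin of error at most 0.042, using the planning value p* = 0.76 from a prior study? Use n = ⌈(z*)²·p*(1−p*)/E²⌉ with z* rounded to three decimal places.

The 80% critical value is z* = 1.282.
p*(1−p*) = 0.76·0.24 = 0.1824.
Required n before rounding: 1.643524 × 0.1824 / 0.042² = 169.943.
Rounding up, n = 170.

n = 170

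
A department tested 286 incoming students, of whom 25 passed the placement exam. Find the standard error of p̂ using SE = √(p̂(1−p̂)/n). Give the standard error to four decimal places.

SE = 0.0167

The sample proportion is 25/286 = 0.08741.
p̂(1−p̂) = 0.08741·0.91259 = 0.079769.
SE = √(0.079769/286) = 0.0167.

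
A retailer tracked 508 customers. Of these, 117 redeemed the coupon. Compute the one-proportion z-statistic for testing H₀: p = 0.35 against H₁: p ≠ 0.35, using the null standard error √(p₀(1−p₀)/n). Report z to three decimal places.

z = -5.656

Sample proportion p̂ = 117/508 = 0.23031.
Null standard error: √(0.35·0.65/508) = √0.000447835 = 0.021162.
z = (0.23031 − 0.35)/0.021162 = -0.11969/0.021162 = -5.656.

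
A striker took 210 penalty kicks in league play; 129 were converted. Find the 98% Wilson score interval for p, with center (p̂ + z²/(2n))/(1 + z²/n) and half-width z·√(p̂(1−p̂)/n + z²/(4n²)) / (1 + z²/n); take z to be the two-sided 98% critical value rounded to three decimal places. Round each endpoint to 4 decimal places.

Here p̂ = 129/210 = 0.61429 and z = 2.326 (z² = 5.410276).
1 + z²/n = 1.025763.
Adjusted center: (0.61429 + z²/(2n))/1.025763 = 0.61142.
Radicand: p̂(1−p̂)/n + z²/(4n²) = 0.001128280 + 0.000030670 = 0.001158950.
Half-width = z·√(radicand)/denom = 2.326·0.034043/1.025763 = 0.07720.
Interval: 0.61142 ± 0.07720 → (0.5342, 0.6886).

(0.5342, 0.6886)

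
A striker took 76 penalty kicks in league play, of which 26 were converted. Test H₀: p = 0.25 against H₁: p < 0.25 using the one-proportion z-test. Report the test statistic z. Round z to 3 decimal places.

z = 1.854

The sample proportion is 26/76 = 0.34211.
SE₀ = √(0.25·0.75/76) = 0.049670.
z = (p̂ − p₀)/SE = (0.34211 − 0.25)/0.049670 = 1.854.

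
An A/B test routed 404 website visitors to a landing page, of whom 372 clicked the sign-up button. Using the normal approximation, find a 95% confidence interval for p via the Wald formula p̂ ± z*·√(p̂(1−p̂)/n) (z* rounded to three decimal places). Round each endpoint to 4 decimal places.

(0.8945, 0.9471)

The sample proportion is 372/404 = 0.92079.
Standard error of p̂: √(0.072934/404) = √0.000180530 = 0.013436.
z* = 1.960 at the 95% level.
Margin = 1.960·0.013436 = 0.02633.
Interval: 0.92079 ± 0.02633 → (0.8945, 0.9471).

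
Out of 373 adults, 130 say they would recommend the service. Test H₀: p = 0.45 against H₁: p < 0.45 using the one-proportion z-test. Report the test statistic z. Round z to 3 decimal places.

z = -3.939

With x = 130 successes in n = 373, p̂ = 0.34853.
Under H₀, SE = √(p₀(1−p₀)/n) = √(0.45·0.55/373) = √0.000663539 = 0.025759.
Test statistic: z = -0.10147/0.025759 = -3.939.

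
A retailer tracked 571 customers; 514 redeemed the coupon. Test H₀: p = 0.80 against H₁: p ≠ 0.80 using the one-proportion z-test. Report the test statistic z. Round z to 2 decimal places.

With x = 514 successes in n = 571, p̂ = 0.90018.
SE₀ = √(0.80·0.20/571) = 0.016739.
z = (0.90018 − 0.80)/0.016739 = 0.10018/0.016739 = 5.98.

z = 5.98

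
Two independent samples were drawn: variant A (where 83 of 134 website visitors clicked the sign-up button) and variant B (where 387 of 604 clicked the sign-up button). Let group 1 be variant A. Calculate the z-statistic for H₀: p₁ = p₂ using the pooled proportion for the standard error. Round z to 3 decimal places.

z = -0.464

Sample proportions: p̂₁ = 83/134 = 0.61940 and p̂₂ = 387/604 = 0.64073.
Pooled p̂ = (83+387)/(134+604) = 470/738 = 0.63686.
Pooled SE = √[0.2312703·0.00911832] ≈ 0.045922.
z = -0.02133/0.045922 = -0.464.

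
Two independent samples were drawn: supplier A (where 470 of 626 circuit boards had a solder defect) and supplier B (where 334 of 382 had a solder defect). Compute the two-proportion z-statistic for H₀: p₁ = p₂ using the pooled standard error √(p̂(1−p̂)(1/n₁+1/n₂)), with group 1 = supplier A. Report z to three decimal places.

z = -4.736

Sample proportions: p̂₁ = 470/626 = 0.75080 and p̂₂ = 334/382 = 0.87435.
Pooling: p̂ = 804/1008 = 0.79762.
SE = √[p̂(1−p̂)(1/n₁+1/n₂)] = √[0.79762·0.20238·(1/626+1/382)] ≈ 0.026085.
z = (p̂₁ − p̂₂)/SE = (0.75080 − 0.87435)/0.026085 = -0.12355/0.026085 = -4.736.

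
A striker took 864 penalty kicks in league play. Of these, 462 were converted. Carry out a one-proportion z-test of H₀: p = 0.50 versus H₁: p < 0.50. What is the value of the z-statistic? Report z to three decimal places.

z = 2.041

With x = 462 successes in n = 864, p̂ = 0.53472.
SE₀ = √(0.50·0.50/864) = 0.017010.
z = (0.53472 − 0.50)/0.017010 = 0.03472/0.017010 = 2.041.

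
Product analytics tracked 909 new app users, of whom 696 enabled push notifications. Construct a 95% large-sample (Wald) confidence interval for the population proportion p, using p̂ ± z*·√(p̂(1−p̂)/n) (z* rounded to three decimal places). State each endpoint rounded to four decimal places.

(0.7381, 0.7932)

The sample proportion is 696/909 = 0.76568.
SE(p̂) = √(0.76568·0.23432/909) = 0.014049.
The 95% critical value is z* = 1.960.
Margin = 1.960·0.014049 = 0.02754.
CI: 0.76568 ± 0.02754 = (0.7381, 0.7932).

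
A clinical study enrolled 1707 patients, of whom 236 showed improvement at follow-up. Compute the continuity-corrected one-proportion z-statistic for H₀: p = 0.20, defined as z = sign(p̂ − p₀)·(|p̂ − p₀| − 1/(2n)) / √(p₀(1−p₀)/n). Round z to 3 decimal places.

z = -6.347

Sample proportion p̂ = 236/1707 = 0.13825. p̂ − p₀ = -0.061746.
1/(2n) = 0.000293.
Corrected numerator: |-0.061746| − 0.000293 = 0.061453.
SE₀ = √(0.20·0.80/1707) = 0.009682.
z = −0.061453/0.009682 = -6.347.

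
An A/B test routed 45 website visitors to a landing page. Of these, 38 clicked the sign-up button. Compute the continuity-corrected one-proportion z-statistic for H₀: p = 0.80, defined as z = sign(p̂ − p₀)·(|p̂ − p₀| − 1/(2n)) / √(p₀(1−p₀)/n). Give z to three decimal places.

With x = 38 successes in n = 45, p̂ = 0.84444. p̂ − p₀ = 0.044444.
Continuity correction 1/(2n) = 1/90 = 0.011111.
Corrected numerator: |0.044444| − 0.011111 = 0.033333.
Under H₀, SE = √(p₀(1−p₀)/n) = √(0.80·0.20/45) = √0.003555556 = 0.059628.
z = (+)0.033333/0.059628 = 0.559.

z = 0.559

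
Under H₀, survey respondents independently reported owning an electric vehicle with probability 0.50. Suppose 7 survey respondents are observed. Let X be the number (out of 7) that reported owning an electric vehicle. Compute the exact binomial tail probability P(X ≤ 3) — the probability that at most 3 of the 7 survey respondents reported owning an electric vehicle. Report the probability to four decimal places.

P = 0.5000

X is binomial with n = 7 and p = 0.50.
P(X ≤ 3) = C(7,0)·0.50^0·0.50^7 + C(7,1)·0.50^1·0.50^6 + C(7,2)·0.50^2·0.50^5 + C(7,3)·0.50^3·0.50^4.
= 0.007812 + 0.054688 + 0.164062 + 0.273438 = 0.5000.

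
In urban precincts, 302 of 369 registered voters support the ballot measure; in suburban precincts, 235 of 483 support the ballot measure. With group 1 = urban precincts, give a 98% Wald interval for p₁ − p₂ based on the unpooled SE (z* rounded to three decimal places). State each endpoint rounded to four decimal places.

p̂₁ = 0.81843, p̂₂ = 0.48654, so the observed difference is 0.33189.
Unpooled SE = √(p̂₁(1−p̂₁)/n₁ + p̂₂(1−p̂₂)/n₂) = √(0.000402719 + 0.000517223) = 0.030331.
z* = 2.326 at the 98% level. Margin = 2.326·0.030331 = 0.07055.
CI: 0.33189 ± 0.07055 = (0.2613, 0.4024).

(0.2613, 0.4024)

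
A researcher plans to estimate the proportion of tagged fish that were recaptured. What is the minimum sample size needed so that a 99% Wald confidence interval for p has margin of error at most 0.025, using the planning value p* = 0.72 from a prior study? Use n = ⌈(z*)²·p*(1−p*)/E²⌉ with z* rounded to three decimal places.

z* = 2.576 at the 99% level.
p*(1−p*) = 0.72·0.28 = 0.2016.
Required n before rounding: 6.635776 × 0.2016 / 0.025² = 2140.436.
Rounding up, n = 2141.

n = 2141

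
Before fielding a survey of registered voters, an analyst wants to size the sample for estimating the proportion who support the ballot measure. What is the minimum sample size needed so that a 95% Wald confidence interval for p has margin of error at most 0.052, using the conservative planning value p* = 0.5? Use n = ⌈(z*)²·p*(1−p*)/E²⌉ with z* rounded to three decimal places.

The 95% critical value is z* = 1.960.
p*(1−p*) = 0.50·0.50 = 0.2500.
Required n before rounding: 3.841600 × 0.2500 / 0.052² = 355.178.
Rounding up, n = 356.

n = 356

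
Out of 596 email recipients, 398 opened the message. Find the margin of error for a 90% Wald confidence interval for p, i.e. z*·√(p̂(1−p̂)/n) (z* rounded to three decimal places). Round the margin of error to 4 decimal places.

ME = 0.0317

Sample proportion p̂ = 398/596 = 0.66779.
Standard error of p̂: √(0.221848/596) = √0.000372228 = 0.019293.
For 90% confidence, z* = 1.645.
So ME = 0.0317.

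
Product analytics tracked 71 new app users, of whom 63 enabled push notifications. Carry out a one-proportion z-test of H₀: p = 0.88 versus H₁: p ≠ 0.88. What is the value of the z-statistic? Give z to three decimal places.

Sample proportion p̂ = 63/71 = 0.88732.
Under H₀, SE = √(p₀(1−p₀)/n) = √(0.88·0.12/71) = √0.001487324 = 0.038566.
z = (p̂ − p₀)/SE = (0.88732 − 0.88)/0.038566 = 0.190.

z = 0.190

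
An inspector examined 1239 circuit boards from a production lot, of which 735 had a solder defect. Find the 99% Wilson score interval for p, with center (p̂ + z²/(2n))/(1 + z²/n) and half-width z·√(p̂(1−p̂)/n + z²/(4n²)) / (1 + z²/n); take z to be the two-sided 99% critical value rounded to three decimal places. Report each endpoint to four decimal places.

(0.5569, 0.6286)

p̂ = 735/1239 = 0.59322; z = 2.576, so z² = 6.635776.
Denominator 1 + z²/n = 1 + 6.635776/1239 = 1.005356.
Adjusted center: (0.59322 + z²/(2n))/1.005356 = 0.59272.
Radicand: p̂(1−p̂)/n + z²/(4n²) = 0.000194762 + 0.000001081 = 0.000195843.
Half-width = 2.576·√0.000195843/1.005356 = 0.03586.
CI: 0.59272 ± 0.03586 = (0.5569, 0.6286).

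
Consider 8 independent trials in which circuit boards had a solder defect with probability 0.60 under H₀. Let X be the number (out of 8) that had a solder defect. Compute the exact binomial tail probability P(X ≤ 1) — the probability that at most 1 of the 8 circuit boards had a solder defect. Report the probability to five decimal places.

X ~ Binomial(n=8, p=0.60).
P(X ≤ 1) = C(8,0)·0.60^0·0.40^8 + C(8,1)·0.60^1·0.40^7.
= 0.000655 + 0.007864 = 0.00852.

P = 0.00852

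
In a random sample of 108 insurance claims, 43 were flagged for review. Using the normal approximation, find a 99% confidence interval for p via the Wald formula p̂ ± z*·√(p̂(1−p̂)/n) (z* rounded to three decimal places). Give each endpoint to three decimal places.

(0.277, 0.519)

p̂ = 43/108 = 0.39815.
SE(p̂) = √(0.39815·0.60185/108) = 0.047104.
z* = 2.576 at the 99% level.
Margin of error: 2.576 × 0.047104 = 0.12134.
CI: 0.39815 ± 0.12134 = (0.277, 0.519).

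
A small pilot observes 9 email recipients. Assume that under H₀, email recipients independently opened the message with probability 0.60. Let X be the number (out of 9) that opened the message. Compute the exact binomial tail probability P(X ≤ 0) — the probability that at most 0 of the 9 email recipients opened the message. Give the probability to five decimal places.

X is binomial with n = 9 and p = 0.60.
P(X ≤ 0) = C(9,0)·0.60^0·0.40^9.
= 0.000262 = 0.00026.

P = 0.00026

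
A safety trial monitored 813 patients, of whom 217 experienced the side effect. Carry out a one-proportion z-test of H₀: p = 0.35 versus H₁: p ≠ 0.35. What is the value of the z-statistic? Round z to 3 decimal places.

The sample proportion is 217/813 = 0.26691.
Null standard error: √(0.35·0.65/813) = √0.000279828 = 0.016728.
z = (p̂ − p₀)/SE = (0.26691 − 0.35)/0.016728 = -4.967.

z = -4.967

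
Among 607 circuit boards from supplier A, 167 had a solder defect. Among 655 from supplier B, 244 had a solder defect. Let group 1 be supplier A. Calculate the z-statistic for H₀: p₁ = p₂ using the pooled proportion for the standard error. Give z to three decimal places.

p̂₁ = 167/607 = 0.27512, p̂₂ = 244/655 = 0.37252.
Pooled p̂ = (167+244)/(607+655) = 411/1262 = 0.32567.
SE = √[p̂(1−p̂)(1/n₁+1/n₂)] = √[0.32567·0.67433·(1/607+1/655)] ≈ 0.026402.
z = -0.09740/0.026402 = -3.689.

z = -3.689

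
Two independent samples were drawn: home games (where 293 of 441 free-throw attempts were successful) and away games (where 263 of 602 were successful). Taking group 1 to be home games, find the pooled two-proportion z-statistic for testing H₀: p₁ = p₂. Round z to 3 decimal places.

Sample proportions: p̂₁ = 293/441 = 0.66440 and p̂₂ = 263/602 = 0.43688.
Pooling: p̂ = 556/1043 = 0.53308.
Pooled SE = √[0.2489059·0.00392870] ≈ 0.031271.
z = (p̂₁ − p̂₂)/SE = (0.66440 − 0.43688)/0.031271 = 0.22752/0.031271 = 7.276.

z = 7.276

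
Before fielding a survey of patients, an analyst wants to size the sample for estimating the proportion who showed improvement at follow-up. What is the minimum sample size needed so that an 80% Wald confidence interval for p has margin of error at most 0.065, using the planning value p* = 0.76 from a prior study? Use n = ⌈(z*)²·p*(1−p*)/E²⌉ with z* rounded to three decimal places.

n = 71

For 80% confidence, z* = 1.282.
p*(1−p*) = 0.76·0.24 = 0.1824.
(z*)²·p*(1−p*)/E² = 1.643524·0.1824/0.004225 = 70.954.
⌈70.954⌉ = 71.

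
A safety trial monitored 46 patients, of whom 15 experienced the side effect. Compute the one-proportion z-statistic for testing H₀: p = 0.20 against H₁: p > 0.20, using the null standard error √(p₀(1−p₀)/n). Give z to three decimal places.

p̂ = 15/46 = 0.32609.
Null standard error: √(0.20·0.80/46) = √0.003478261 = 0.058977.
z = (0.32609 − 0.20)/0.058977 = 0.12609/0.058977 = 2.138.

z = 2.138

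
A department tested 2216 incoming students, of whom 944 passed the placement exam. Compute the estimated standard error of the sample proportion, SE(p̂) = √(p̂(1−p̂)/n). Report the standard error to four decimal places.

The sample proportion is 944/2216 = 0.42599.
p̂(1−p̂) = 0.42599·0.57401 = 0.244523.
SE = √(0.244523/2216) = 0.0105.

SE = 0.0105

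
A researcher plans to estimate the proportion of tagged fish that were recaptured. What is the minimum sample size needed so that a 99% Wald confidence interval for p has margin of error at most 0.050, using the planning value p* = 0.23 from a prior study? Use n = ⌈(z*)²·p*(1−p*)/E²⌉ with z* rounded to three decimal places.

For 99% confidence, z* = 2.576.
p*(1−p*) = 0.1771.
Required n before rounding: 6.635776 × 0.1771 / 0.050² = 470.078.
Rounding up, n = 471.

n = 471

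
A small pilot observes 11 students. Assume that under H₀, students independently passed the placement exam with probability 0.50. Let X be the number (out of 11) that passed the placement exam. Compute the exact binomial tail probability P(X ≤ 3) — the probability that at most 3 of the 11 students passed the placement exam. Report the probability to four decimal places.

X is binomial with n = 11 and p = 0.50.
P(X ≤ 3) = C(11,0)·0.50^0·0.50^11 + C(11,1)·0.50^1·0.50^10 + C(11,2)·0.50^2·0.50^9 + C(11,3)·0.50^3·0.50^8.
= 0.000488 + 0.005371 + 0.026855 + 0.080566 = 0.1133.

P = 0.1133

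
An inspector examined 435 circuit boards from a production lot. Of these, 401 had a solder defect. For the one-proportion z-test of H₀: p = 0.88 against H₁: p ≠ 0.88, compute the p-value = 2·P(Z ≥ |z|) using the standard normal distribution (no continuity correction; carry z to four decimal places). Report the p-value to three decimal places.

With x = 401 successes in n = 435, p̂ = 0.92184.
Null standard error: √(0.88·0.12/435) = √0.000242759 = 0.015581.
Test statistic (full precision, shown to 4 dp): z = (401/435 − 0.88)/SE₀ ≈ 2.6853.
From the standard normal, 2·P(Z ≥ |z|) = 0.007.

p-value = 0.007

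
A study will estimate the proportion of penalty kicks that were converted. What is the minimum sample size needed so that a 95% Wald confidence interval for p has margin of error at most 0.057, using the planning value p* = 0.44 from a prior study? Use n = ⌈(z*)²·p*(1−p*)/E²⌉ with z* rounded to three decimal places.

The 95% critical value is z* = 1.960.
p*(1−p*) = 0.2464.
Required n before rounding: 3.841600 × 0.2464 / 0.057² = 291.342.
Rounding up, n = 292.

n = 292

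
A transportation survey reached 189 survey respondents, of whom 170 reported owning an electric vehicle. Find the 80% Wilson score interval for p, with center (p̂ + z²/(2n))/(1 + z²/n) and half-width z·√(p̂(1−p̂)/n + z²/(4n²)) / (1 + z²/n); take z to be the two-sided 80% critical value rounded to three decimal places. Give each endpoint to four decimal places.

(0.8679, 0.9242)

p̂ = 170/189 = 0.89947; z = 1.282, so z² = 1.643524.
Denominator 1 + z²/n = 1 + 1.643524/189 = 1.008696.
Center = (0.89947 + 0.004348)/1.008696 = 0.89603.
Radicand: p̂(1−p̂)/n + z²/(4n²) = 0.000478429 + 0.000011503 = 0.000489932.
Half-width = 1.282·√0.000489932/1.008696 = 0.02813.
So the interval runs from 0.8679 to 0.9242.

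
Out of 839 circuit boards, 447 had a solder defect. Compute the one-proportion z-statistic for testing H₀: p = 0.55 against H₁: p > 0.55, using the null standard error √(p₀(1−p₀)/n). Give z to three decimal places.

With x = 447 successes in n = 839, p̂ = 0.53278.
SE₀ = √(0.55·0.45/839) = 0.017175.
z = (p̂ − p₀)/SE = (0.53278 − 0.55)/0.017175 = -1.003.

z = -1.003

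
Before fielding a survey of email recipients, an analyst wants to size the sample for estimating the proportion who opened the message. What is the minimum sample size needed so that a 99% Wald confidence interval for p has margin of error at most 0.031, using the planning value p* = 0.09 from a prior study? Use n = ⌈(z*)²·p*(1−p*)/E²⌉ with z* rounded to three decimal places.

z* = 2.576 at the 99% level.
p*(1−p*) = 0.09·0.91 = 0.0819.
(z*)²·p*(1−p*)/E² = 6.635776·0.0819/0.000961 = 565.526.
Rounding up, n = 566.

n = 566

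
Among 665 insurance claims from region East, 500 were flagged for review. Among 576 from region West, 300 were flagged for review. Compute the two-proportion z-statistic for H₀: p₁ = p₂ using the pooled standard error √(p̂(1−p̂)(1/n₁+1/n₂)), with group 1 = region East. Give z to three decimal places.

z = 8.481

p̂₁ = 500/665 = 0.75188, p̂₂ = 300/576 = 0.52083.
Pooled p̂ = (500+300)/(665+576) = 800/1241 = 0.64464.
Pooled SE = √[0.2290789·0.00323987] ≈ 0.027243.
z = (p̂₁ − p̂₂)/SE = (0.75188 − 0.52083)/0.027243 = 0.23105/0.027243 = 8.481.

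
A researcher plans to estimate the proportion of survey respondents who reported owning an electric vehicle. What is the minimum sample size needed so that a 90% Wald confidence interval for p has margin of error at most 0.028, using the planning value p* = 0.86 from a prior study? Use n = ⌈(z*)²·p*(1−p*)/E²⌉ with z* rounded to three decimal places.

n = 416

The 90% critical value is z* = 1.645.
p*(1−p*) = 0.86·0.14 = 0.1204.
Required n before rounding: 2.706025 × 0.1204 / 0.028² = 415.568.
Rounding up, n = 416.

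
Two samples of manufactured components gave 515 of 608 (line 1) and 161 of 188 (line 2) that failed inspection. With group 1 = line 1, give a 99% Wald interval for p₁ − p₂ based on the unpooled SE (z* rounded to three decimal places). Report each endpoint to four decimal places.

(-0.0852, 0.0665)

p̂₁ = 515/608 = 0.84704, p̂₂ = 161/188 = 0.85638; p̂₁ − p̂₂ = -0.00934.
SE = √(0.000213098 + 0.000654208) = √0.000867306 = 0.029450.
For 99% confidence, z* = 2.576. Margin of error = 0.07586.
Interval: -0.00934 ± 0.07586 → (-0.0852, 0.0665).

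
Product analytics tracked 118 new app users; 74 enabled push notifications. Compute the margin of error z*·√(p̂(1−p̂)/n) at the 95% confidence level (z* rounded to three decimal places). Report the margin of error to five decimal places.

ME = 0.08725

With x = 74 successes in n = 118, p̂ = 0.62712.
SE = √(p̂(1−p̂)/n) = √(0.233841/118) = 0.044516.
For 95% confidence, z* = 1.960.
So ME = 0.08725.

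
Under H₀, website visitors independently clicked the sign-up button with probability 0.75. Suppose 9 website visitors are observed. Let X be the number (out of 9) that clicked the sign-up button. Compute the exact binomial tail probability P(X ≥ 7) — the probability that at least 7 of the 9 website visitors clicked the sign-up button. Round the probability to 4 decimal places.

P = 0.6007

X ~ Binomial(n=9, p=0.75).
P(X ≥ 7) = C(9,7)·0.75^7·0.25^2 + C(9,8)·0.75^8·0.25^1 + C(9,9)·0.75^9·0.25^0.
= 0.300339 + 0.225254 + 0.075085 = 0.6007.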